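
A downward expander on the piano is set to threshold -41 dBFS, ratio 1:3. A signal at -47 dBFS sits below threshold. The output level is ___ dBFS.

Below threshold, a 1:3 expander applies gain = (3−1)×(T − x) of attenuation.
(3−1) × 6 = 12 dB, so output = -47 − 12 = -59 dBFS.

-59 dBFS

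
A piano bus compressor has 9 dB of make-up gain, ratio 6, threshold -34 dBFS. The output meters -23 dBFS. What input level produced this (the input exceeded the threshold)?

-22 dBFS

Remove make-up: -23 − 9 = -32 dBFS.
That's 2 dB above the -34 dBFS threshold.
Input overshoot = R × output overshoot = 12 dB → input = -34 + 12 = -22 dBFS.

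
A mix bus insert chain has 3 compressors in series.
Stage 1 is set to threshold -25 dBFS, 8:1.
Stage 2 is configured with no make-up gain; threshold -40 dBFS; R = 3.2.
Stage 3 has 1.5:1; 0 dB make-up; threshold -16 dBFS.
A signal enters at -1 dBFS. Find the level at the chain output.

Stage 1: -1 dBFS is 24 dB over -25 dBFS; at 8:1 that becomes 3 dB over, giving -22 dBFS.
Stage 2: overshoot 18 dB → 18/3.2 = 5.625 dB → -34.375 dBFS.
Stage 3: -34.375 dBFS ≤ -16 dBFS, so stage 3 doesn't engage; output -34.375 dBFS.

-34.375 dBFS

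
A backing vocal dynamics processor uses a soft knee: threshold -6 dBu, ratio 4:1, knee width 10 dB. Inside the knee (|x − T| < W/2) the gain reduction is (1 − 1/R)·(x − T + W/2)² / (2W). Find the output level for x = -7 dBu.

x − T + W/2 = -7 − (-6) + 5 = 4.
GR = (1 − 1/4) × 4² / 20 = 0.75 × 16 / 20 = 0.6 dB.
Output = -7 − 0.6 = -7.6 dBu.

-7.6 dBu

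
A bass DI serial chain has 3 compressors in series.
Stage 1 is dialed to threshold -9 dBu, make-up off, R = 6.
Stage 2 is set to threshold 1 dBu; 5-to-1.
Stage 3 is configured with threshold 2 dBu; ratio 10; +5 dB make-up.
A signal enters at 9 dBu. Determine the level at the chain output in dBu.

Stage 1: overshoot 18 dB → 18/6 = 3 dB → -6 dBu.
Stage 2: -6 dBu is at or below the 1 dBu threshold — no compression; output -6 dBu.
Stage 3: below threshold (-6 ≤ 2); passes unchanged; make-up brings it to -1 dBu.

-1 dBu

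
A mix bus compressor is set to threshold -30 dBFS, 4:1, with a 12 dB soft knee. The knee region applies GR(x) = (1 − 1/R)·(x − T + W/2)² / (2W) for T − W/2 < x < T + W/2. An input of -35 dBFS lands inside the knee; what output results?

x − T + W/2 = -35 − (-30) + 6 = 1.
GR = (1 − 1/4) × 1² / 24 = 0.75 × 1 / 24 = 0.03125 dB.
Output = -35 − 0.03125 = -35.03125 dBFS.

-35.03125 dBFS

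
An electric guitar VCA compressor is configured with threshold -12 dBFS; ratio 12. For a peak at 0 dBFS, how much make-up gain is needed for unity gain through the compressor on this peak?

11 dB

Overshoot 12 dB → 12/12 = 1 dB after compression, so the compressed level is -12 + 1 = -11 dBFS.
Make-up = target − compressed = 0 − (-11) = 11 dB.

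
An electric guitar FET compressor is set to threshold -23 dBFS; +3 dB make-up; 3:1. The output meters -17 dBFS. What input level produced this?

-14 dBFS

Stripping the +3 dB make-up gives -20 dBFS at the gain stage.
The compressed level sits -20 − (-23) = 3 dB over threshold.
Before 3:1 compression the overshoot was 3 × 3 = 9 dB, so input = -23 + 9 = -14 dBFS.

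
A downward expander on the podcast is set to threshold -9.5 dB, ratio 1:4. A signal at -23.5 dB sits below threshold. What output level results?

Below threshold, a 1:4 expander applies gain = (4−1)×(T − x) of attenuation.
(4−1) × 14 = 42 dB, so output = -23.5 − 42 = -65.5 dB.

-65.5 dB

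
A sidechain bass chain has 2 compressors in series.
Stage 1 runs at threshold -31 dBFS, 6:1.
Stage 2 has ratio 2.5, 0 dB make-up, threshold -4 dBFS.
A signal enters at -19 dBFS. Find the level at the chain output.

Stage 1: overshoot 12 dB → 12/6 = 2 dB → -29 dBFS.
Stage 2: -29 dBFS ≤ -4 dBFS, so stage 2 doesn't engage; output -29 dBFS.

-29 dBFS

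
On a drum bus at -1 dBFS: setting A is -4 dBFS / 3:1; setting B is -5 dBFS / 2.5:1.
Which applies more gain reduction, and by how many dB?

A: GR = 3 − 3/3 = 2 dB.
B: GR = 4 − 4/2.5 = 2.4 dB.
B reduces 0.4 dB more.

B, by 0.4 dB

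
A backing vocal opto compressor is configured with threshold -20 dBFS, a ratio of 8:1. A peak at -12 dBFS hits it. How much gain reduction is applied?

7 dB

Overshoot = -12 − (-20) = 8 dB.
After 8:1 compression the overshoot becomes 8/8 = 1 dB.
GR = overshoot in − overshoot out = 8 − 1 = 7 dB.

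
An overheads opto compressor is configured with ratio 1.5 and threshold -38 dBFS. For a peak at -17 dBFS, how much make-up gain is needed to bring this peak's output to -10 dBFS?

The peak compresses to -38 + 21/1.5 = -24 dBFS.
To reach -10 dBFS requires -10 − (-24) = 14 dB of make-up.

14 dB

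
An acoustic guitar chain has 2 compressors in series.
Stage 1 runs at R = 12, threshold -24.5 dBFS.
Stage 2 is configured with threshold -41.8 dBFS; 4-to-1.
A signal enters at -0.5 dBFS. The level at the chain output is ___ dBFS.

-36.975 dBFS

Stage 1: -0.5 dBFS is 24 dB over -24.5 dBFS; at 12:1 that becomes 2 dB over, giving -22.5 dBFS.
Stage 2: -22.5 dBFS is 19.3 dB over -41.8 dBFS; at 4:1 that becomes 4.825 dB over, giving -36.975 dBFS.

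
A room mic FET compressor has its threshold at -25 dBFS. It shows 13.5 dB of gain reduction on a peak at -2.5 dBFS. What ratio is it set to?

Input overshoot = -2.5 − (-25) = 22.5 dB.
Output overshoot = 22.5 − 13.5 = 9 dB.
Ratio = input overshoot / output overshoot = 22.5 / 9 = 2.5.

2.5:1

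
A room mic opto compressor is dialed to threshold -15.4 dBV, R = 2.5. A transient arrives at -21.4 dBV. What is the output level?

-21.4 dBV is 6 dB below the -15.4 dBV threshold, so no gain reduction is applied.
Output = input = -21.4 dBV.

-21.4 dBV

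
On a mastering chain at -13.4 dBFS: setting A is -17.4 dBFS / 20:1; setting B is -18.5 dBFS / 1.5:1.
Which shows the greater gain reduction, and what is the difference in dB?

A: overshoot 4 dB → output overshoot 0.2 dB → GR 3.8 dB.
B: overshoot 5.1 dB → output overshoot 3.4 dB → GR 1.7 dB.
Difference: 2.1 dB in favour of A.

A, by 2.1 dB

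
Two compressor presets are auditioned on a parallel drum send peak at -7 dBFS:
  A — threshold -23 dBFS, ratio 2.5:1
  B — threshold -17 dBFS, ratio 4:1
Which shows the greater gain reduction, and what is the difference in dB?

A: GR = 16 − 16/2.5 = 9.6 dB.
B: GR = 10 − 10/4 = 7.5 dB.
A applies 2.1 dB more gain reduction.

A, by 2.1 dB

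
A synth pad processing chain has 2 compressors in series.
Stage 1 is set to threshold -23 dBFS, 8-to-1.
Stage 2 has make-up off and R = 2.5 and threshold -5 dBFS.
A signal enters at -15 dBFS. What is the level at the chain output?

-22 dBFS

Stage 1: -15 dBFS is 8 dB over -23 dBFS; at 8:1 that becomes 1 dB over, giving -22 dBFS.
Stage 2: -22 dBFS ≤ -5 dBFS, so stage 2 doesn't engage; output -22 dBFS.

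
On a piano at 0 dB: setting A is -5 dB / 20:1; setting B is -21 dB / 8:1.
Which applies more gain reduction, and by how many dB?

B, by 13.625 dB

A: overshoot 5 dB → output overshoot 0.25 dB → GR 4.75 dB.
B: overshoot 21 dB → output overshoot 2.625 dB → GR 18.375 dB.
B reduces 13.625 dB more.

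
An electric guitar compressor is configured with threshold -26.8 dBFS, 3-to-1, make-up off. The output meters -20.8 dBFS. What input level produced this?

Post-compression overshoot = -20.8 − (-26.8) = 6 dB.
Undo the ratio: input overshoot = 6 × 3 = 18 dB, giving input = -8.8 dBFS.

-8.8 dBFS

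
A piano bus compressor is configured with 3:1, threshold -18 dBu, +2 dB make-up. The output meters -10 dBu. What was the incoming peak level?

Stripping the +2 dB make-up gives -12 dBu at the gain stage.
Post-compression overshoot = -12 − (-18) = 6 dB.
Undo the ratio: input overshoot = 6 × 3 = 18 dB, giving input = 0 dBu.

0 dBu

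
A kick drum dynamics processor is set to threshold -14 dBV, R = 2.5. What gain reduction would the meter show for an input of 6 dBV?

Overshoot = 6 − (-14) = 20 dB.
At 2.5:1, output sits 20/2.5 = 8 dB above threshold.
So the signal is attenuated by 20 − 8 = 12 dB.

12 dB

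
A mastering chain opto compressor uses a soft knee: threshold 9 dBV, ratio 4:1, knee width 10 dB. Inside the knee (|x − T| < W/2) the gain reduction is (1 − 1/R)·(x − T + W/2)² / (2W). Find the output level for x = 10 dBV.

8.65 dBV

x − T + W/2 = 10 − 9 + 5 = 6.
GR = (1 − 1/4) × 6² / 20 = 0.75 × 36 / 20 = 1.35 dB.
Output = 10 − 1.35 = 8.65 dBV.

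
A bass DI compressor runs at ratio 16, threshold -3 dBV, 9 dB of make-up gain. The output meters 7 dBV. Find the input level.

13 dBV

Before make-up, the level was 7 − 9 = -2 dBV.
That's 1 dB above the -3 dBV threshold.
Input overshoot = R × output overshoot = 16 dB → input = -3 + 16 = 13 dBV.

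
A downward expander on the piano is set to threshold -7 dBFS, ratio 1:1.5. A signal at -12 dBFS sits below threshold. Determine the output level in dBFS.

Below threshold, a 1:1.5 expander applies gain = (1.5−1)×(T − x) of attenuation.
(1.5−1) × 5 = 2.5 dB, so output = -12 − 2.5 = -14.5 dBFS.

-14.5 dBFS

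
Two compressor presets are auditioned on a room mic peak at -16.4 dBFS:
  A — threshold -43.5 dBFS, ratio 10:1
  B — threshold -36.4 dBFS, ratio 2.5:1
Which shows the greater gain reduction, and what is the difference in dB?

A: GR = 27.1 − 27.1/10 = 24.39 dB.
B: GR = 20 − 20/2.5 = 12 dB.
A reduces 12.39 dB more.

A, by 12.39 dB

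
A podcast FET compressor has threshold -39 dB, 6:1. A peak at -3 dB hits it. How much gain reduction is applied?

30 dB

The signal is 36 dB above threshold.
After 6:1 compression the overshoot becomes 36/6 = 6 dB.
GR = overshoot in − overshoot out = 36 − 6 = 30 dB.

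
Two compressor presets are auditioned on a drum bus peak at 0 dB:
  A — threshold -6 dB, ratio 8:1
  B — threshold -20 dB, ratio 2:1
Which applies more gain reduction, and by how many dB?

B, by 4.75 dB

A: 6 dB over, compressed to 0.75 dB over, so 5.25 dB of GR.
B: 20 dB over, compressed to 10 dB over, so 10 dB of GR.
B applies 4.75 dB more gain reduction.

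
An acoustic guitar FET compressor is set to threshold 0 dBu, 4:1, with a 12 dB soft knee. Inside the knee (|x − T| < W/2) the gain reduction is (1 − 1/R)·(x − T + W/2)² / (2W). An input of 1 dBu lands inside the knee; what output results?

x − T + W/2 = 1 − 0 + 6 = 7.
GR = (1 − 1/4) × 7² / 24 = 0.75 × 49 / 24 = 1.53125 dB.
Output = 1 − 1.53125 = -0.53125 dBu.

-0.53125 dBu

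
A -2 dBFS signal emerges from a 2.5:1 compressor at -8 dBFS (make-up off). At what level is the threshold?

Input is 10 dB above T (since output overshoot × R = input overshoot: (-8 − T)·2.5 = -2 − T gives T = -12 dBFS).
Check: -12 + (-2 − (-12))/2.5 = -12 + 4 = -8 dBFS. ✓

-12 dBFS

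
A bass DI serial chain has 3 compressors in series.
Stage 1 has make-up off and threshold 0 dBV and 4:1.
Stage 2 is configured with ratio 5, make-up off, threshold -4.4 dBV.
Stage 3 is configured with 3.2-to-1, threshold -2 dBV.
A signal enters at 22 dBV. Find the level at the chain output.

Stage 1: 22 dB above 0 dBV, reduced 4:1 to 5.5 dB above → 5.5 dBV.
Stage 2: 5.5 dBV is 9.9 dB over -4.4 dBV; at 5:1 that becomes 1.98 dB over, giving -2.42 dBV.
Stage 3: -2.42 dBV ≤ -2 dBV, so stage 3 doesn't engage; output -2.42 dBV.

-2.42 dBV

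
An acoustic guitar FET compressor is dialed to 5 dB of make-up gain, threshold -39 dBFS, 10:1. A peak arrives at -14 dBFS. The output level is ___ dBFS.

Overshoot: -14 − (-39) = 25 dB.
The 25 dB excess becomes 2.5 dB after 10:1 reduction.
Output = -39 + 2.5 = -36.5 dBFS; make-up adds 5 dB, giving -31.5 dBFS.

-31.5 dBFS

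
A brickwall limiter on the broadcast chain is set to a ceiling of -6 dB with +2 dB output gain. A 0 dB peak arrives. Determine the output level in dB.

The limiter clamps the peak to its -6 dB ceiling.
Output gain then adds 2 dB: -6 + 2 = -4 dB.

-4 dB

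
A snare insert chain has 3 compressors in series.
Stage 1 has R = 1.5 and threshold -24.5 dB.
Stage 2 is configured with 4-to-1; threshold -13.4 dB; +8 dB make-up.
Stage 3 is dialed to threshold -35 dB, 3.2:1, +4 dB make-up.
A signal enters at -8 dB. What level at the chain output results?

Stage 1: overshoot 16.5 dB → 16.5/1.5 = 11 dB → -13.5 dB.
Stage 2: -13.5 dB is at or below the -13.4 dB threshold — no compression; make-up brings it to -5.5 dB.
Stage 3: 29.5 dB above -35 dB, reduced 3.2:1 to 9.21875 dB above → -25.78125 dB; +4 dB make-up → -21.78125 dB.

-21.78125 dB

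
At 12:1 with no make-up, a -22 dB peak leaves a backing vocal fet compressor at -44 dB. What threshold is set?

-46 dB

Gain reduction = -22 − (-44) = 22 dB; output overshoot = GR / (R − 1) = 22 / 11 = 2 dB.
Threshold = output − output overshoot = -44 − 2 = -46 dB.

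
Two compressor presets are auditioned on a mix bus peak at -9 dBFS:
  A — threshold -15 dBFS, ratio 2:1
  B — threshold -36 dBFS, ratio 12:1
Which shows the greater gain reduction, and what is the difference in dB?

A: GR = 6 − 6/2 = 3 dB.
B: GR = 27 − 27/12 = 24.75 dB.
Difference: 21.75 dB in favour of B.

B, by 21.75 dB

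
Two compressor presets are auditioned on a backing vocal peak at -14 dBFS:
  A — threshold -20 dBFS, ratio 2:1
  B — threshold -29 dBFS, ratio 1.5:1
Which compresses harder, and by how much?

A: GR = 6 − 6/2 = 3 dB.
B: GR = 15 − 15/1.5 = 5 dB.
B applies 2 dB more gain reduction.

B, by 2 dB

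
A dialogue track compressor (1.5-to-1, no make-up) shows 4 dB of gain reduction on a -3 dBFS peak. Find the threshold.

-15 dBFS

Gain reduction = -3 − (-7) = 4 dB; output overshoot = GR / (R − 1) = 4 / 0.5 = 8 dB.
Threshold = output − output overshoot = -7 − 8 = -15 dBFS.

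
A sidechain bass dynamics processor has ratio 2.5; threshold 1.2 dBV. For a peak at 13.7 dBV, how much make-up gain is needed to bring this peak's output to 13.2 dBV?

Without make-up, output = threshold + overshoot/2.5 = 1.2 + 5 = 6.2 dBV.
Gap to target: 7 dB.

7 dB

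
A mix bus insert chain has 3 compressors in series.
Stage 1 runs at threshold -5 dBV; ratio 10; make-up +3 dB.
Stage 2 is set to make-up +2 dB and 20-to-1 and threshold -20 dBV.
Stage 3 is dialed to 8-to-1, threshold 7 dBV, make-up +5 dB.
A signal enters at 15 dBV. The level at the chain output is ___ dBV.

-12 dBV

Stage 1: 20 dB above -5 dBV, reduced 10:1 to 2 dB above → -3 dBV; +3 dB make-up → 0 dBV.
Stage 2: 0 dBV is 20 dB over -20 dBV; at 20:1 that becomes 1 dB over, giving -19 dBV; +2 dB make-up → -17 dBV.
Stage 3: -17 dBV ≤ 7 dBV, so stage 3 doesn't engage; make-up brings it to -12 dBV.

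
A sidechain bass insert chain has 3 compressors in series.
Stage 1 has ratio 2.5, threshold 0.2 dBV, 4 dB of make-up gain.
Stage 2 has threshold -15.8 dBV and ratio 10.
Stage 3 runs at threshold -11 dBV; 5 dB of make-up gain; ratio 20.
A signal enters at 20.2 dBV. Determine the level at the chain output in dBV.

-8 dBV

Stage 1: 20 dB above 0.2 dBV, reduced 2.5:1 to 8 dB above → 8.2 dBV; +4 dB make-up → 12.2 dBV.
Stage 2: 12.2 dBV is 28 dB over -15.8 dBV; at 10:1 that becomes 2.8 dB over, giving -13 dBV.
Stage 3: -13 dBV ≤ -11 dBV, so stage 3 doesn't engage; make-up brings it to -8 dBV.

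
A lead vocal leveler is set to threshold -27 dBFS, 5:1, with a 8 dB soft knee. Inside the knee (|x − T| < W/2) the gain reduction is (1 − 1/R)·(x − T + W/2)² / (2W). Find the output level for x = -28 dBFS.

-28.45 dBFS

x − T + W/2 = -28 − (-27) + 4 = 3.
GR = (1 − 1/5) × 3² / 16 = 0.8 × 9 / 16 = 0.45 dB.
Output = -28 − 0.45 = -28.45 dBFS.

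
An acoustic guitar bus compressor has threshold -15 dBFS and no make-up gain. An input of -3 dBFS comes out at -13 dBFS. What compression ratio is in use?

6:1

Input overshoot = -3 − (-15) = 12 dB; output overshoot = -13 − (-15) = 2 dB.
Ratio = 12 / 2 = 6.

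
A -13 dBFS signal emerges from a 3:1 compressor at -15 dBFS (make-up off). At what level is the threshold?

-16 dBFS

Gain reduction = -13 − (-15) = 2 dB; output overshoot = GR / (R − 1) = 2 / 2 = 1 dB.
Threshold = output − output overshoot = -15 − 1 = -16 dBFS.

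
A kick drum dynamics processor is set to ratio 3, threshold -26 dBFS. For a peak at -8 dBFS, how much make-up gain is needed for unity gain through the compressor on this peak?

12 dB

Without make-up, output = threshold + overshoot/3 = -26 + 6 = -20 dBFS.
Gap to target: 12 dB.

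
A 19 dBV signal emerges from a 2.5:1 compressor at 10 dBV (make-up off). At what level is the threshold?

4 dBV

Gain reduction = 19 − 10 = 9 dB; output overshoot = GR / (R − 1) = 9 / 1.5 = 6 dB.
Threshold = output − output overshoot = 10 − 6 = 4 dBV.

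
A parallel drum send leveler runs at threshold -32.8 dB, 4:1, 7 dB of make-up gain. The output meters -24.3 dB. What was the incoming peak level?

Before make-up, the level was -24.3 − 7 = -31.3 dB.
That's 1.5 dB above the -32.8 dB threshold.
Undo the ratio: input overshoot = 1.5 × 4 = 6 dB, giving input = -26.8 dB.

-26.8 dB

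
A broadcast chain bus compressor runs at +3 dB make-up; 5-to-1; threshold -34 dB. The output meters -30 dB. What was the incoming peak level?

Remove make-up: -30 − 3 = -33 dB.
Post-compression overshoot = -33 − (-34) = 1 dB.
Undo the ratio: input overshoot = 1 × 5 = 5 dB, giving input = -29 dB.

-29 dB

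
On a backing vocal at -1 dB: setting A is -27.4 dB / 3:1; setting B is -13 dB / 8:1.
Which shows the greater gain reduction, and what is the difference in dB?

A, by 7.1 dB

A: overshoot 26.4 dB → output overshoot 8.8 dB → GR 17.6 dB.
B: overshoot 12 dB → output overshoot 1.5 dB → GR 10.5 dB.
A reduces 7.1 dB more.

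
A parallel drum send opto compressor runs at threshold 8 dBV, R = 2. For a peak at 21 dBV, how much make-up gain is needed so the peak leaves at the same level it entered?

The peak compresses to 8 + 13/2 = 14.5 dBV.
To reach 21 dBV requires 21 − 14.5 = 6.5 dB of make-up.

6.5 dB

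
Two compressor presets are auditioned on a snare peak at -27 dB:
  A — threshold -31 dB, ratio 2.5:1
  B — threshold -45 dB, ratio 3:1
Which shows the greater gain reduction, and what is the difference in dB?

A: GR = 4 − 4/2.5 = 2.4 dB.
B: GR = 18 − 18/3 = 12 dB.
B applies 9.6 dB more gain reduction.

B, by 9.6 dB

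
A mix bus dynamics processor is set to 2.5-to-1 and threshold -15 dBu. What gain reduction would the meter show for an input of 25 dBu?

24 dB

Overshoot = 25 − (-15) = 40 dB.
A 2.5:1 ratio leaves 16 dB of that excess.
GR = overshoot in − overshoot out = 40 − 16 = 24 dB.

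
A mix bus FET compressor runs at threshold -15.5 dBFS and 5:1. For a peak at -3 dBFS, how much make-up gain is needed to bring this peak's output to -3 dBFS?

The peak compresses to -15.5 + 12.5/5 = -13 dBFS.
To reach -3 dBFS requires -3 − (-13) = 10 dB of make-up.

10 dB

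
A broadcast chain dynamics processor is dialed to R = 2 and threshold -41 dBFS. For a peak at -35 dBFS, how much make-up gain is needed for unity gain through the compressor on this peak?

3 dB

Overshoot 6 dB → 6/2 = 3 dB after compression, so the compressed level is -41 + 3 = -38 dBFS.
Make-up = target − compressed = -35 − (-38) = 3 dB.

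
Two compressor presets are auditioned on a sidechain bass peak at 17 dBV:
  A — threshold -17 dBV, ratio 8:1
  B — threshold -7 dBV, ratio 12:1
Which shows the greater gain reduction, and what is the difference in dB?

A: GR = 34 − 34/8 = 29.75 dB.
B: GR = 24 − 24/12 = 22 dB.
A applies 7.75 dB more gain reduction.

A, by 7.75 dB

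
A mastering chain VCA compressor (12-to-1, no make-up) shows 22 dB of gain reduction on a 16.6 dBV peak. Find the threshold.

-7.4 dBV

Input is 24 dB above T (since output overshoot × R = input overshoot: (-5.4 − T)·12 = 16.6 − T gives T = -7.4 dBV).
Check: -7.4 + (16.6 − (-7.4))/12 = -7.4 + 2 = -5.4 dBV. ✓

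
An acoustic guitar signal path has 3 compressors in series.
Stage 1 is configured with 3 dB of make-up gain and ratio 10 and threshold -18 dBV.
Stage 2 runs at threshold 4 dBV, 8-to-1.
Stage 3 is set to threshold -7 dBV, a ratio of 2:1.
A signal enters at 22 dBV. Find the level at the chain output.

Stage 1: overshoot 40 dB → 40/10 = 4 dB → -14 dBV; +3 dB make-up → -11 dBV.
Stage 2: -11 dBV is at or below the 4 dBV threshold — no compression; output -11 dBV.
Stage 3: -11 dBV is at or below the -7 dBV threshold — no compression; output -11 dBV.

-11 dBV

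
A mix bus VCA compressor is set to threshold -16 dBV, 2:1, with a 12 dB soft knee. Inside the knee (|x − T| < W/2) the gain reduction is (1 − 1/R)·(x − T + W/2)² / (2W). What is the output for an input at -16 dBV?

-16.75 dBV

x − T + W/2 = -16 − (-16) + 6 = 6.
GR = (1 − 1/2) × 6² / 24 = 0.5 × 36 / 24 = 0.75 dB.
Output = -16 − 0.75 = -16.75 dBV.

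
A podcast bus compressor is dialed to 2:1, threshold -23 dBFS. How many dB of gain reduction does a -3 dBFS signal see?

Overshoot = -3 − (-23) = 20 dB.
A 2:1 ratio leaves 10 dB of that excess.
So the signal is attenuated by 20 − 10 = 10 dB.

10 dB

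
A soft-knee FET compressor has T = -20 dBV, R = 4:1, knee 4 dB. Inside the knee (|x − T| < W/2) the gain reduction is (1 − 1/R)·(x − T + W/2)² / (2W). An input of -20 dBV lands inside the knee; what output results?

x − T + W/2 = -20 − (-20) + 2 = 2.
GR = (1 − 1/4) × 2² / 8 = 0.75 × 4 / 8 = 0.375 dB.
Output = -20 − 0.375 = -20.375 dBV.

-20.375 dBV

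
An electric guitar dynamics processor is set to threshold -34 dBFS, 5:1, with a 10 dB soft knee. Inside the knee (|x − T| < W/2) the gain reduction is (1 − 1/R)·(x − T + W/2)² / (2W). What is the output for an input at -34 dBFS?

-35 dBFS

x − T + W/2 = -34 − (-34) + 5 = 5.
GR = (1 − 1/5) × 5² / 20 = 0.8 × 25 / 20 = 1 dB.
Output = -34 − 1 = -35 dBFS.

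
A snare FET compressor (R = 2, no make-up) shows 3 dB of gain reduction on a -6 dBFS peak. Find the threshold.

Gain reduction = -6 − (-9) = 3 dB; output overshoot = GR / (R − 1) = 3 / 1 = 3 dB.
Threshold = output − output overshoot = -9 − 3 = -12 dBFS.

-12 dBFS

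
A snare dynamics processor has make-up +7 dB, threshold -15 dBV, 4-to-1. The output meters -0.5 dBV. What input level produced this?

15 dBV

Remove make-up: -0.5 − 7 = -7.5 dBV.
The compressed level sits -7.5 − (-15) = 7.5 dB over threshold.
Undo the ratio: input overshoot = 7.5 × 4 = 30 dB, giving input = 15 dBV.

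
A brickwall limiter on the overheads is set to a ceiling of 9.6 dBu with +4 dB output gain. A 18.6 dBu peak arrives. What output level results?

A brickwall limiter is an ∞:1 compressor: any input above the ceiling is clamped to 9.6 dBu.
Output gain then adds 4 dB: 9.6 + 4 = 13.6 dBu.

13.6 dBu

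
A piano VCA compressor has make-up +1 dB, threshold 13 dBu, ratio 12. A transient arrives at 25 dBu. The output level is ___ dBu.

The input is 12 dB above the 13 dBu threshold.
The 12 dB excess becomes 1 dB after 12:1 reduction.
Output = 13 + 1 = 14 dBu; make-up adds 1 dB, giving 15 dBu.

15 dBu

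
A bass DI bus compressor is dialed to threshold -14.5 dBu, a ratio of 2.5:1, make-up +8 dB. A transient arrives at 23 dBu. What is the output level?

8.5 dBu

Overshoot: 23 − (-14.5) = 37.5 dB.
2.5:1 compression reduces that to 37.5/2.5 = 15 dB over.
That puts the output at 0.5 dBu; make-up adds 8 dB, giving 8.5 dBu.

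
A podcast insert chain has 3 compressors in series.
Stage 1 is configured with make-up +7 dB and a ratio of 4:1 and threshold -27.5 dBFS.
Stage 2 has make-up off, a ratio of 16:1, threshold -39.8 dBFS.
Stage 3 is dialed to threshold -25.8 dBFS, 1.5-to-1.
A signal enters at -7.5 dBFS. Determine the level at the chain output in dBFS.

-38.28125 dBFS

Stage 1: 20 dB above -27.5 dBFS, reduced 4:1 to 5 dB above → -22.5 dBFS; +7 dB make-up → -15.5 dBFS.
Stage 2: overshoot 24.3 dB → 24.3/16 = 1.51875 dB → -38.28125 dBFS.
Stage 3: -38.28125 dBFS ≤ -25.8 dBFS, so stage 3 doesn't engage; output -38.28125 dBFS.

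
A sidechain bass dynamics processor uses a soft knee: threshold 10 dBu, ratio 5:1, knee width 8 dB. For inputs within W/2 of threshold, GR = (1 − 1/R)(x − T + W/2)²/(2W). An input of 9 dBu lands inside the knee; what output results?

x − T + W/2 = 9 − 10 + 4 = 3.
GR = (1 − 1/5) × 3² / 16 = 0.8 × 9 / 16 = 0.45 dB.
Output = 9 − 0.45 = 8.55 dBu.

8.55 dBu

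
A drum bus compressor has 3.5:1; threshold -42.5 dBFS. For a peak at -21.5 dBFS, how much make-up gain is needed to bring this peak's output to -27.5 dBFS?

9 dB

Without make-up, output = threshold + overshoot/3.5 = -42.5 + 6 = -36.5 dBFS.
Gap to target: 9 dB.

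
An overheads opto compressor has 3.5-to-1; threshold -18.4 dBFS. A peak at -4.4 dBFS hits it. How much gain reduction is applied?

-4.4 dBFS exceeds the threshold by 14 dB.
A 3.5:1 ratio leaves 4 dB of that excess.
Gain reduction = 14 − 4 = 10 dB.

10 dB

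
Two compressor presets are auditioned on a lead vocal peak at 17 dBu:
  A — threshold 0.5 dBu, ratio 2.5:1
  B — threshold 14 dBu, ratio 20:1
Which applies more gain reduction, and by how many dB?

A: GR = 16.5 − 16.5/2.5 = 9.9 dB.
B: GR = 3 − 3/20 = 2.85 dB.
A reduces 7.05 dB more.

A, by 7.05 dB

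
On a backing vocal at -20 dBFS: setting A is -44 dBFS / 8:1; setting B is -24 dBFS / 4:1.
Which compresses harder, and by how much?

A, by 18 dB

A: GR = 24 − 24/8 = 21 dB.
B: GR = 4 − 4/4 = 3 dB.
A applies 18 dB more gain reduction.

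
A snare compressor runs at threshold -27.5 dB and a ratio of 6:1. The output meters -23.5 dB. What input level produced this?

The compressed level sits -23.5 − (-27.5) = 4 dB over threshold.
Before 6:1 compression the overshoot was 4 × 6 = 24 dB, so input = -27.5 + 24 = -3.5 dB.

-3.5 dB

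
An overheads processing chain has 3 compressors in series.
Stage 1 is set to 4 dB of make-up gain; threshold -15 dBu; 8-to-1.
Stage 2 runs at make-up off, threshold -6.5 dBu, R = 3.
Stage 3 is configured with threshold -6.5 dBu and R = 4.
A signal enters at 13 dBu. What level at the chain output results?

-7.5 dBu

Stage 1: overshoot 28 dB → 28/8 = 3.5 dB → -11.5 dBu; +4 dB make-up → -7.5 dBu.
Stage 2: -7.5 dBu ≤ -6.5 dBu, so stage 2 doesn't engage; output -7.5 dBu.
Stage 3: below threshold (-7.5 ≤ -6.5); passes unchanged; output -7.5 dBu.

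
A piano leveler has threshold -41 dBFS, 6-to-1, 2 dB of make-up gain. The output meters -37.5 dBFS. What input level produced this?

-32 dBFS

Before make-up, the level was -37.5 − 2 = -39.5 dBFS.
That's 1.5 dB above the -41 dBFS threshold.
Input overshoot = R × output overshoot = 9 dB → input = -41 + 9 = -32 dBFS.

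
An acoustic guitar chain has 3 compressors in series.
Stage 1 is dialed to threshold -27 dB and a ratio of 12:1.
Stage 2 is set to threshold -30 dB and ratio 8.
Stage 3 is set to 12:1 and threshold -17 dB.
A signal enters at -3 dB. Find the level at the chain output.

Stage 1: 24 dB above -27 dB, reduced 12:1 to 2 dB above → -25 dB.
Stage 2: 5 dB above -30 dB, reduced 8:1 to 0.625 dB above → -29.375 dB.
Stage 3: -29.375 dB is at or below the -17 dB threshold — no compression; output -29.375 dB.

-29.375 dB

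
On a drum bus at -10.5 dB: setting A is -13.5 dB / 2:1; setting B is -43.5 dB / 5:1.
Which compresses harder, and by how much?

B, by 24.9 dB

A: overshoot 3 dB → output overshoot 1.5 dB → GR 1.5 dB.
B: overshoot 33 dB → output overshoot 6.6 dB → GR 26.4 dB.
B applies 24.9 dB more gain reduction.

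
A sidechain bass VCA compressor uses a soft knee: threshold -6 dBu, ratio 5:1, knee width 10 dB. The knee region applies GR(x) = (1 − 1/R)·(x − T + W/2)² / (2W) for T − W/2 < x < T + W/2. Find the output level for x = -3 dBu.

-5.56 dBu

x − T + W/2 = -3 − (-6) + 5 = 8.
GR = (1 − 1/5) × 8² / 20 = 0.8 × 64 / 20 = 2.56 dB.
Output = -3 − 2.56 = -5.56 dBu.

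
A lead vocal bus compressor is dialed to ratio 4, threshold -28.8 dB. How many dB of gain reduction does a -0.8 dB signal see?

21 dB

The signal is 28 dB above threshold.
After 4:1 compression the overshoot becomes 28/4 = 7 dB.
So the signal is attenuated by 28 − 7 = 21 dB.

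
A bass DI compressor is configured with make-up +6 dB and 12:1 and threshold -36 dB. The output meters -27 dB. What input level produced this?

Before make-up, the level was -27 − 6 = -33 dB.
That's 3 dB above the -36 dB threshold.
Undo the ratio: input overshoot = 3 × 12 = 36 dB, giving input = 0 dB.

0 dB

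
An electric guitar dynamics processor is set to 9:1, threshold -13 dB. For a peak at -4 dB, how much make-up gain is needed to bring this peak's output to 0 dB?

Without make-up, output = threshold + overshoot/9 = -13 + 1 = -12 dB.
Gap to target: 12 dB.

12 dB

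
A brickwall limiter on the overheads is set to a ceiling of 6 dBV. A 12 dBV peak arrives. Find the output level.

6 dBV

A brickwall limiter is an ∞:1 compressor: any input above the ceiling is clamped to 6 dBV.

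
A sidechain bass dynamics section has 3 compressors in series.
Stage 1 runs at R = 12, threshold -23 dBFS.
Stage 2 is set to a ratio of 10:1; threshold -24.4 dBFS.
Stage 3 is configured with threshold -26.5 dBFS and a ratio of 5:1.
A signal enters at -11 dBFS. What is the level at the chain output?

Stage 1: 12 dB above -23 dBFS, reduced 12:1 to 1 dB above → -22 dBFS.
Stage 2: 2.4 dB above -24.4 dBFS, reduced 10:1 to 0.24 dB above → -24.16 dBFS.
Stage 3: -24.16 dBFS is 2.34 dB over -26.5 dBFS; at 5:1 that becomes 0.468 dB over, giving -26.032 dBFS.

-26.032 dBFS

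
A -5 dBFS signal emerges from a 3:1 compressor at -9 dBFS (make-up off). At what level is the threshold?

Let T be the threshold. Output overshoot = (input overshoot)/R, so -9 − T = (-5 − T)/3.
3·(-9 − T) = -5 − T → 2·T = -27 − (-5) = -22.
T = -22/2 = -11 dBFS.

-11 dBFS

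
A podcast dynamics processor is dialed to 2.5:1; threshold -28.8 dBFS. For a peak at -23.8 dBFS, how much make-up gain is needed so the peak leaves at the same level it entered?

3 dB

The peak compresses to -28.8 + 5/2.5 = -26.8 dBFS.
To reach -23.8 dBFS requires -23.8 − (-26.8) = 3 dB of make-up.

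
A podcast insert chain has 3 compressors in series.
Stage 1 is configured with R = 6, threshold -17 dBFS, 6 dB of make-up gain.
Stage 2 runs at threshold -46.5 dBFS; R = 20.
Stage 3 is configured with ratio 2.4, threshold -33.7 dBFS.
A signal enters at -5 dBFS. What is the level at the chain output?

-44.625 dBFS

Stage 1: overshoot 12 dB → 12/6 = 2 dB → -15 dBFS; +6 dB make-up → -9 dBFS.
Stage 2: 37.5 dB above -46.5 dBFS, reduced 20:1 to 1.875 dB above → -44.625 dBFS.
Stage 3: -44.625 dBFS is at or below the -33.7 dBFS threshold — no compression; output -44.625 dBFS.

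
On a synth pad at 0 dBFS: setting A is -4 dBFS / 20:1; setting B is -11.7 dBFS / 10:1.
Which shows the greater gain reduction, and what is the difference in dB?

B, by 6.73 dB

A: 4 dB over, compressed to 0.2 dB over, so 3.8 dB of GR.
B: 11.7 dB over, compressed to 1.17 dB over, so 10.53 dB of GR.
Difference: 6.73 dB in favour of B.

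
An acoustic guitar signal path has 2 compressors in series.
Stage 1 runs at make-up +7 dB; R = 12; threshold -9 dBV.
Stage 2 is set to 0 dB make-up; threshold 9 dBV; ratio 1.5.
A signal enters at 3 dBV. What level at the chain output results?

Stage 1: 3 dBV is 12 dB over -9 dBV; at 12:1 that becomes 1 dB over, giving -8 dBV; +7 dB make-up → -1 dBV.
Stage 2: -1 dBV is at or below the 9 dBV threshold — no compression; output -1 dBV.

-1 dBV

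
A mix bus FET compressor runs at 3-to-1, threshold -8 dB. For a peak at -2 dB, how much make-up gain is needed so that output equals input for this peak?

Without make-up, output = threshold + overshoot/3 = -8 + 2 = -6 dB.
Gap to target: 4 dB.

4 dB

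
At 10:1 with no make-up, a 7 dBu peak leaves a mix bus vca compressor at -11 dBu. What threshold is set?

Let T be the threshold. Output overshoot = (input overshoot)/R, so -11 − T = (7 − T)/10.
10·(-11 − T) = 7 − T → 9·T = -110 − 7 = -117.
T = -117/9 = -13 dBu.

-13 dBu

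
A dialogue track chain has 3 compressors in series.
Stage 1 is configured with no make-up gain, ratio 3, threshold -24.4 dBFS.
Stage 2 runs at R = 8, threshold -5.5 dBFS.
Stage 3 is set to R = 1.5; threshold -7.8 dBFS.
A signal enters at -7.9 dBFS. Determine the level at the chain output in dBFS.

-18.9 dBFS

Stage 1: 16.5 dB above -24.4 dBFS, reduced 3:1 to 5.5 dB above → -18.9 dBFS.
Stage 2: -18.9 dBFS ≤ -5.5 dBFS, so stage 2 doesn't engage; output -18.9 dBFS.
Stage 3: below threshold (-18.9 ≤ -7.8); passes unchanged; output -18.9 dBFS.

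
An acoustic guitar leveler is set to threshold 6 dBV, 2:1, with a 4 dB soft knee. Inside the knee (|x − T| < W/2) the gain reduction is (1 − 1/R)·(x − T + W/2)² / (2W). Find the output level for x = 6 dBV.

5.75 dBV

x − T + W/2 = 6 − 6 + 2 = 2.
GR = (1 − 1/2) × 2² / 8 = 0.5 × 4 / 8 = 0.25 dB.
Output = 6 − 0.25 = 5.75 dBV.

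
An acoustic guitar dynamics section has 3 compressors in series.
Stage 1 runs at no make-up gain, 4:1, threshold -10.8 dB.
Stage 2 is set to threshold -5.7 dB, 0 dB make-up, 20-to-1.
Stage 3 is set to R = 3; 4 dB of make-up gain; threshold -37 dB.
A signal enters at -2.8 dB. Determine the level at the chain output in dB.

Stage 1: 8 dB above -10.8 dB, reduced 4:1 to 2 dB above → -8.8 dB.
Stage 2: -8.8 dB ≤ -5.7 dB, so stage 2 doesn't engage; output -8.8 dB.
Stage 3: overshoot 28.2 dB → 28.2/3 = 9.4 dB → -27.6 dB; +4 dB make-up → -23.6 dB.

-23.6 dB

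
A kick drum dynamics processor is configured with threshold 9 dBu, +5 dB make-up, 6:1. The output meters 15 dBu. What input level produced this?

Stripping the +5 dB make-up gives 10 dBu at the gain stage.
That's 1 dB above the 9 dBu threshold.
Before 6:1 compression the overshoot was 1 × 6 = 6 dB, so input = 9 + 6 = 15 dBu.

15 dBu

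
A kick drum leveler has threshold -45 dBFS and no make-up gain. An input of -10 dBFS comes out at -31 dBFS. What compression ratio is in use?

2.5:1

Input overshoot = -10 − (-45) = 35 dB; output overshoot = -31 − (-45) = 14 dB.
Ratio = 35 / 14 = 2.5.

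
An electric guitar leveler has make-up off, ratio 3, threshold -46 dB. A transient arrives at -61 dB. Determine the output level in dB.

-61 dB is 15 dB below the -46 dB threshold, so no gain reduction is applied.
Output = input = -61 dB.

-61 dB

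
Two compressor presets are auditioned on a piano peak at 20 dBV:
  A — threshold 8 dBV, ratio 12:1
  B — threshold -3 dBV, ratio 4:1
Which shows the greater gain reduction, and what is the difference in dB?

A: 12 dB over, compressed to 1 dB over, so 11 dB of GR.
B: 23 dB over, compressed to 5.75 dB over, so 17.25 dB of GR.
B reduces 6.25 dB more.

B, by 6.25 dB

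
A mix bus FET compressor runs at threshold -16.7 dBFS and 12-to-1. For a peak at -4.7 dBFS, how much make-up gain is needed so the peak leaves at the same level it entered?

11 dB

Overshoot 12 dB → 12/12 = 1 dB after compression, so the compressed level is -16.7 + 1 = -15.7 dBFS.
Make-up = target − compressed = -4.7 − (-15.7) = 11 dB.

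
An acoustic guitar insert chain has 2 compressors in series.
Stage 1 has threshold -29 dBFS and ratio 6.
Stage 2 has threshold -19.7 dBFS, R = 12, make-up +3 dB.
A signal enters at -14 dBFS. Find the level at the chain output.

-23.5 dBFS

Stage 1: 15 dB above -29 dBFS, reduced 6:1 to 2.5 dB above → -26.5 dBFS.
Stage 2: -26.5 dBFS is at or below the -19.7 dBFS threshold — no compression; make-up brings it to -23.5 dBFS.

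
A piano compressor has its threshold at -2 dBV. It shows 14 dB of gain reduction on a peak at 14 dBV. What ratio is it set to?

Input overshoot = 14 − (-2) = 16 dB.
Output overshoot = 16 − 14 = 2 dB.
Ratio = input overshoot / output overshoot = 16 / 2 = 8.

8:1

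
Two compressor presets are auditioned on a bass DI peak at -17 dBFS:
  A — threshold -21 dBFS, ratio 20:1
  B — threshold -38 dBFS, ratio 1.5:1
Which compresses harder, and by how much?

A: overshoot 4 dB → output overshoot 0.2 dB → GR 3.8 dB.
B: overshoot 21 dB → output overshoot 14 dB → GR 7 dB.
B applies 3.2 dB more gain reduction.

B, by 3.2 dB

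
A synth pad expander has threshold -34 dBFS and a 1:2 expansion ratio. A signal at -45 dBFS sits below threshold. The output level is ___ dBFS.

-56 dBFS

The input is 11 dB below the -34 dBFS threshold.
A 1:2 expander multiplies undershoot by 2: 11 × 2 = 22 dB below threshold.
Output = -34 − 22 = -56 dBFS.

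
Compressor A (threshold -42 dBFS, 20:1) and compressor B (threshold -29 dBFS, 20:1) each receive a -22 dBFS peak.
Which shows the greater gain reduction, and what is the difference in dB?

A, by 12.35 dB

A: GR = 20 − 20/20 = 19 dB.
B: GR = 7 − 7/20 = 6.65 dB.
A reduces 12.35 dB more.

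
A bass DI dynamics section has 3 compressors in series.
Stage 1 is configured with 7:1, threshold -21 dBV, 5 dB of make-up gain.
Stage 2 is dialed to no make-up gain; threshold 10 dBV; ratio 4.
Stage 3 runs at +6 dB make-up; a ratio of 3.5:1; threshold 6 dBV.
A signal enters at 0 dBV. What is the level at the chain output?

-7 dBV

Stage 1: overshoot 21 dB → 21/7 = 3 dB → -18 dBV; +5 dB make-up → -13 dBV.
Stage 2: -13 dBV ≤ 10 dBV, so stage 2 doesn't engage; output -13 dBV.
Stage 3: -13 dBV is at or below the 6 dBV threshold — no compression; make-up brings it to -7 dBV.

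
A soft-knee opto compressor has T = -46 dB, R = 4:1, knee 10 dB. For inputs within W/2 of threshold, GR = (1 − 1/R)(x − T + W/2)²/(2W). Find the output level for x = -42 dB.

-45.0375 dB

x − T + W/2 = -42 − (-46) + 5 = 9.
GR = (1 − 1/4) × 9² / 20 = 0.75 × 81 / 20 = 3.0375 dB.
Output = -42 − 3.0375 = -45.0375 dB.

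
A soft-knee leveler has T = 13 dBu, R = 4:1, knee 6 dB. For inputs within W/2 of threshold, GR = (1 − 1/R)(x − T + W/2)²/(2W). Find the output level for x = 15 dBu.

13.4375 dBu

x − T + W/2 = 15 − 13 + 3 = 5.
GR = (1 − 1/4) × 5² / 12 = 0.75 × 25 / 12 = 1.5625 dB.
Output = 15 − 1.5625 = 13.4375 dBu.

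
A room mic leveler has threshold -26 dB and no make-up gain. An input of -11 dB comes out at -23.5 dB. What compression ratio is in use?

Input overshoot = -11 − (-26) = 15 dB; output overshoot = -23.5 − (-26) = 2.5 dB.
Ratio = 15 / 2.5 = 6.

6:1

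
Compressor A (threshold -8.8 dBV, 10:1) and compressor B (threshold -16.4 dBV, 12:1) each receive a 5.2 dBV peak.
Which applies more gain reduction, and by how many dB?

A: 14 dB over, compressed to 1.4 dB over, so 12.6 dB of GR.
B: 21.6 dB over, compressed to 1.8 dB over, so 19.8 dB of GR.
B applies 7.2 dB more gain reduction.

B, by 7.2 dB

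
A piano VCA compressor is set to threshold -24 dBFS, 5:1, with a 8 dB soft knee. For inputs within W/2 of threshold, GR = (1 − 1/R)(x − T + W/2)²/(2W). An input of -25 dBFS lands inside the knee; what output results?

-25.45 dBFS

x − T + W/2 = -25 − (-24) + 4 = 3.
GR = (1 − 1/5) × 3² / 16 = 0.8 × 9 / 16 = 0.45 dB.
Output = -25 − 0.45 = -25.45 dBFS.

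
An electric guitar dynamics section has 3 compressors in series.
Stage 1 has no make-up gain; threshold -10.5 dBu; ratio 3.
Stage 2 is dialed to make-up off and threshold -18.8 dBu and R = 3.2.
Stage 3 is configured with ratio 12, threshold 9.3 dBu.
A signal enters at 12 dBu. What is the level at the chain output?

-13.8625 dBu

Stage 1: 22.5 dB above -10.5 dBu, reduced 3:1 to 7.5 dB above → -3 dBu.
Stage 2: -3 dBu is 15.8 dB over -18.8 dBu; at 3.2:1 that becomes 4.9375 dB over, giving -13.8625 dBu.
Stage 3: -13.8625 dBu ≤ 9.3 dBu, so stage 3 doesn't engage; output -13.8625 dBu.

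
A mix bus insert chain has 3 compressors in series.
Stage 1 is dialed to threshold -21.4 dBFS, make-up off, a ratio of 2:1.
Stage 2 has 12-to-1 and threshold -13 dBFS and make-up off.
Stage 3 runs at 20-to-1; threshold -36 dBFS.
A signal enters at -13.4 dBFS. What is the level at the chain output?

Stage 1: -13.4 dBFS is 8 dB over -21.4 dBFS; at 2:1 that becomes 4 dB over, giving -17.4 dBFS.
Stage 2: -17.4 dBFS is at or below the -13 dBFS threshold — no compression; output -17.4 dBFS.
Stage 3: overshoot 18.6 dB → 18.6/20 = 0.93 dB → -35.07 dBFS.

-35.07 dBFS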